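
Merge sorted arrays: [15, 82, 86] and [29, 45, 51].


Take 15 from A
Take 29 from B
Take 45 from B
Take 51 from B

Merged: [15, 29, 45, 51, 82, 86]


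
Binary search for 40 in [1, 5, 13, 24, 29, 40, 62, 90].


Step 1: lo=0, hi=7, mid=3, val=24
Step 2: lo=4, hi=7, mid=5, val=40

Found at index 5


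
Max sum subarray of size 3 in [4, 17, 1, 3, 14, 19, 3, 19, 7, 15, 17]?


[0:3]: 22
[1:4]: 21
[2:5]: 18
[3:6]: 36
[4:7]: 36
[5:8]: 41
[6:9]: 29
[7:10]: 41
[8:11]: 39

Max: 41 at [5:8]


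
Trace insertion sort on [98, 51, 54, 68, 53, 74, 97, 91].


Initial: [98, 51, 54, 68, 53, 74, 97, 91]
Insert 51: [51, 98, 54, 68, 53, 74, 97, 91]
Insert 54: [51, 54, 98, 68, 53, 74, 97, 91]
Insert 68: [51, 54, 68, 98, 53, 74, 97, 91]
Insert 53: [51, 53, 54, 68, 98, 74, 97, 91]
Insert 74: [51, 53, 54, 68, 74, 98, 97, 91]
Insert 97: [51, 53, 54, 68, 74, 97, 98, 91]
Insert 91: [51, 53, 54, 68, 74, 91, 97, 98]

Sorted: [51, 53, 54, 68, 74, 91, 97, 98]


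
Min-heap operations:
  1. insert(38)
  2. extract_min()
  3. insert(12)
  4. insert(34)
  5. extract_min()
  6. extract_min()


insert(38) -> [38]
extract_min()->38, []
insert(12) -> [12]
insert(34) -> [12, 34]
extract_min()->12, [34]
extract_min()->34, []

Final heap: []


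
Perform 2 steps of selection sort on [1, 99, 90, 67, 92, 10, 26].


Initial: [1, 99, 90, 67, 92, 10, 26]
Step 1: min=1 at 0
  Swap: [1, 99, 90, 67, 92, 10, 26]
Step 2: min=10 at 5
  Swap: [1, 10, 90, 67, 92, 99, 26]

After 2 steps: [1, 10, 90, 67, 92, 99, 26]


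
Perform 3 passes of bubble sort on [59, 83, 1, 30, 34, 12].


Initial: [59, 83, 1, 30, 34, 12]
Pass 1: [59, 1, 30, 34, 12, 83] (4 swaps)
Pass 2: [1, 30, 34, 12, 59, 83] (4 swaps)
Pass 3: [1, 30, 12, 34, 59, 83] (1 swaps)

After 3 passes: [1, 30, 12, 34, 59, 83]


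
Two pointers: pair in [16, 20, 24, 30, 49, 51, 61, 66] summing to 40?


lo=0(16)+hi=7(66)=82
lo=0(16)+hi=6(61)=77
lo=0(16)+hi=5(51)=67
lo=0(16)+hi=4(49)=65
lo=0(16)+hi=3(30)=46
lo=0(16)+hi=2(24)=40

Yes: 16+24=40


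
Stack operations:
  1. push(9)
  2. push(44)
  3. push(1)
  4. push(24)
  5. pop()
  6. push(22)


push(9) -> [9]
push(44) -> [9, 44]
push(1) -> [9, 44, 1]
push(24) -> [9, 44, 1, 24]
pop()->24, [9, 44, 1]
push(22) -> [9, 44, 1, 22]

Final stack: [9, 44, 1, 22]


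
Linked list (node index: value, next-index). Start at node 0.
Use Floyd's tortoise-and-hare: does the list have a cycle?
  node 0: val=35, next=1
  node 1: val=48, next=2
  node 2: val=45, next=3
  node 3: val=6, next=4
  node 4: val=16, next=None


Floyd's tortoise (slow, +1) and hare (fast, +2):
  init: slow=0, fast=0
  step 1: slow=1, fast=2
  step 2: slow=2, fast=4
  step 3: fast -> None, no cycle

Cycle: no


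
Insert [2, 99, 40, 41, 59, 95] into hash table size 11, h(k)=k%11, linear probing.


Insert 2: h=2 -> slot 2
Insert 99: h=0 -> slot 0
Insert 40: h=7 -> slot 7
Insert 41: h=8 -> slot 8
Insert 59: h=4 -> slot 4
Insert 95: h=7, 2 probes -> slot 9

Table: [99, None, 2, None, 59, None, None, 40, 41, 95, None]


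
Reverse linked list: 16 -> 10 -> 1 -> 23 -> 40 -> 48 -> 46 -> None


Step 1: curr=16, set curr.next=prev(None) | reversed so far: 16
Step 2: curr=10, set curr.next=prev(16) | reversed so far: 10 -> 16
Step 3: curr=1, set curr.next=prev(10) | reversed so far: 1 -> 10 -> 16
Step 4: curr=23, set curr.next=prev(1) | reversed so far: 23 -> 1 -> 10 -> 16
Step 5: curr=40, set curr.next=prev(23) | reversed so far: 40 -> 23 -> 1 -> 10 -> 16
Step 6: curr=48, set curr.next=prev(40) | reversed so far: 48 -> 40 -> 23 -> 1 -> 10 -> 16
Step 7: curr=46, set curr.next=prev(48) | reversed so far: 46 -> 48 -> 40 -> 23 -> 1 -> 10 -> 16

46 -> 48 -> 40 -> 23 -> 1 -> 10 -> 16 -> None


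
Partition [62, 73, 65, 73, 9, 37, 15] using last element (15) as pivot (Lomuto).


Pivot: 15
  9 <= 15: swap -> [9, 73, 65, 73, 62, 37, 15]
Place pivot at 1: [9, 15, 65, 73, 62, 37, 73]

Partitioned: [9, 15, 65, 73, 62, 37, 73]


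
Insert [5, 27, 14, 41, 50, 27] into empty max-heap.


Insert 5: [5]
Insert 27: [27, 5]
Insert 14: [27, 5, 14]
Insert 41: [41, 27, 14, 5]
Insert 50: [50, 41, 14, 5, 27]
Insert 27: [50, 41, 27, 5, 27, 14]

Final heap: [50, 41, 27, 5, 27, 14]


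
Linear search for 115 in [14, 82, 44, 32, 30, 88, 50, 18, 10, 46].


i=0: 14!=115
i=1: 82!=115
i=2: 44!=115
i=3: 32!=115
i=4: 30!=115
i=5: 88!=115
i=6: 50!=115
i=7: 18!=115
i=8: 10!=115
i=9: 46!=115

Not found, 10 comps


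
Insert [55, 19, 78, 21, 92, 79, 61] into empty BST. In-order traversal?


Insert 55: root
Insert 19: L from 55
Insert 78: R from 55
Insert 21: L from 55 -> R from 19
Insert 92: R from 55 -> R from 78
Insert 79: R from 55 -> R from 78 -> L from 92
Insert 61: R from 55 -> L from 78

In-order: [19, 21, 55, 61, 78, 79, 92]


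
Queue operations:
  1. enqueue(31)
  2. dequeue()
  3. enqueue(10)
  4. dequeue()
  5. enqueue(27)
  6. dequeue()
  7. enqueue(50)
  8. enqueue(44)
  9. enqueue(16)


enqueue(31) -> [31]
dequeue()->31, []
enqueue(10) -> [10]
dequeue()->10, []
enqueue(27) -> [27]
dequeue()->27, []
enqueue(50) -> [50]
enqueue(44) -> [50, 44]
enqueue(16) -> [50, 44, 16]

Final queue: [50, 44, 16]


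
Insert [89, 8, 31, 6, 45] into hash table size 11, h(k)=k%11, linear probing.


Insert 89: h=1 -> slot 1
Insert 8: h=8 -> slot 8
Insert 31: h=9 -> slot 9
Insert 6: h=6 -> slot 6
Insert 45: h=1, 1 probes -> slot 2

Table: [None, 89, 45, None, None, None, 6, None, 8, 31, None]


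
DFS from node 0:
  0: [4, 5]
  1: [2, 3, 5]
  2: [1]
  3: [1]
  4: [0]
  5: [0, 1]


Visit 0, push [5, 4]
Visit 4, push []
Visit 5, push [1]
Visit 1, push [3, 2]
Visit 2, push []
Visit 3, push []

DFS order: [0, 4, 5, 1, 2, 3]


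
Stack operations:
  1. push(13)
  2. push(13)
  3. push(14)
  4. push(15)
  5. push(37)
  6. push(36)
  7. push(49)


push(13) -> [13]
push(13) -> [13, 13]
push(14) -> [13, 13, 14]
push(15) -> [13, 13, 14, 15]
push(37) -> [13, 13, 14, 15, 37]
push(36) -> [13, 13, 14, 15, 37, 36]
push(49) -> [13, 13, 14, 15, 37, 36, 49]

Final stack: [13, 13, 14, 15, 37, 36, 49]


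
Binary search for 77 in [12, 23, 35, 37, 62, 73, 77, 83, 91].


Step 1: lo=0, hi=8, mid=4, val=62
Step 2: lo=5, hi=8, mid=6, val=77

Found at index 6


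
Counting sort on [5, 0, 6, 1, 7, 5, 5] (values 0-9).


Input: [5, 0, 6, 1, 7, 5, 5]
Counts: [1, 1, 0, 0, 0, 3, 1, 1, 0, 0]

Sorted: [0, 1, 5, 5, 5, 6, 7]


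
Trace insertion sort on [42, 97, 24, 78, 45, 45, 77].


Initial: [42, 97, 24, 78, 45, 45, 77]
Insert 97: [42, 97, 24, 78, 45, 45, 77]
Insert 24: [24, 42, 97, 78, 45, 45, 77]
Insert 78: [24, 42, 78, 97, 45, 45, 77]
Insert 45: [24, 42, 45, 78, 97, 45, 77]
Insert 45: [24, 42, 45, 45, 78, 97, 77]
Insert 77: [24, 42, 45, 45, 77, 78, 97]

Sorted: [24, 42, 45, 45, 77, 78, 97]


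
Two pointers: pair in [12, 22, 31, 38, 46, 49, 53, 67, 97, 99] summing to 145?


lo=0(12)+hi=9(99)=111
lo=1(22)+hi=9(99)=121
lo=2(31)+hi=9(99)=130
lo=3(38)+hi=9(99)=137
lo=4(46)+hi=9(99)=145

Yes: 46+99=145


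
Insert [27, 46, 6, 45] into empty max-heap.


Insert 27: [27]
Insert 46: [46, 27]
Insert 6: [46, 27, 6]
Insert 45: [46, 45, 6, 27]

Final heap: [46, 45, 6, 27]


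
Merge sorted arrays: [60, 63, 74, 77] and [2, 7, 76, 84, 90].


Take 2 from B
Take 7 from B
Take 60 from A
Take 63 from A
Take 74 from A
Take 76 from B
Take 77 from A

Merged: [2, 7, 60, 63, 74, 76, 77, 84, 90]


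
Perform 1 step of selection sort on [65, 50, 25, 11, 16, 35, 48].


Initial: [65, 50, 25, 11, 16, 35, 48]
Step 1: min=11 at 3
  Swap: [11, 50, 25, 65, 16, 35, 48]

After 1 step: [11, 50, 25, 65, 16, 35, 48]


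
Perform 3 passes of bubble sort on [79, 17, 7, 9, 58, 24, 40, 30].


Initial: [79, 17, 7, 9, 58, 24, 40, 30]
Pass 1: [17, 7, 9, 58, 24, 40, 30, 79] (7 swaps)
Pass 2: [7, 9, 17, 24, 40, 30, 58, 79] (5 swaps)
Pass 3: [7, 9, 17, 24, 30, 40, 58, 79] (1 swaps)

After 3 passes: [7, 9, 17, 24, 30, 40, 58, 79]


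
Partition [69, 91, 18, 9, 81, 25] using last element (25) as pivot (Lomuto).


Pivot: 25
  18 <= 25: swap -> [18, 91, 69, 9, 81, 25]
  9 <= 25: swap -> [18, 9, 69, 91, 81, 25]
Place pivot at 2: [18, 9, 25, 91, 81, 69]

Partitioned: [18, 9, 25, 91, 81, 69]


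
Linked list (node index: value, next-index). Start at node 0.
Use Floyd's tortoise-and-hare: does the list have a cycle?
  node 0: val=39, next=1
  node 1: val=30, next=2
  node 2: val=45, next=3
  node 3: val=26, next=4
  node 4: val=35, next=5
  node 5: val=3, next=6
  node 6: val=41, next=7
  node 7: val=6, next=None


Floyd's tortoise (slow, +1) and hare (fast, +2):
  init: slow=0, fast=0
  step 1: slow=1, fast=2
  step 2: slow=2, fast=4
  step 3: slow=3, fast=6
  step 4: fast 6->7->None, no cycle

Cycle: no


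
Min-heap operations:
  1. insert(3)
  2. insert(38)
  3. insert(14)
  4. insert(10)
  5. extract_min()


insert(3) -> [3]
insert(38) -> [3, 38]
insert(14) -> [3, 38, 14]
insert(10) -> [3, 10, 14, 38]
extract_min()->3, [10, 38, 14]

Final heap: [10, 38, 14]


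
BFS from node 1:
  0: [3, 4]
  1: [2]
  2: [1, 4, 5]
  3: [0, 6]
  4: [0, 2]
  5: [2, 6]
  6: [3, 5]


Visit 1, enqueue [2]
Visit 2, enqueue [4, 5]
Visit 4, enqueue [0]
Visit 5, enqueue [6]
Visit 0, enqueue [3]
Visit 6, enqueue []
Visit 3, enqueue []

BFS order: [1, 2, 4, 5, 0, 6, 3]


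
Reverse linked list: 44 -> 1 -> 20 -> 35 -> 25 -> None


Step 1: curr=44, set curr.next=prev(None) | reversed so far: 44
Step 2: curr=1, set curr.next=prev(44) | reversed so far: 1 -> 44
Step 3: curr=20, set curr.next=prev(1) | reversed so far: 20 -> 1 -> 44
Step 4: curr=35, set curr.next=prev(20) | reversed so far: 35 -> 20 -> 1 -> 44
Step 5: curr=25, set curr.next=prev(35) | reversed so far: 25 -> 35 -> 20 -> 1 -> 44

25 -> 35 -> 20 -> 1 -> 44 -> None


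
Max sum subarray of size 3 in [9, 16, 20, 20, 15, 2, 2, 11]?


[0:3]: 45
[1:4]: 56
[2:5]: 55
[3:6]: 37
[4:7]: 19
[5:8]: 15

Max: 56 at [1:4]


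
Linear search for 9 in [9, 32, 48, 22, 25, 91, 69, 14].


i=0: 9==9 found!

Found at 0, 1 comps


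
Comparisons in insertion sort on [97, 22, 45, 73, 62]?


Algorithm: insertion sort
Input: [97, 22, 45, 73, 62]
Sorted: [22, 45, 62, 73, 97]

8


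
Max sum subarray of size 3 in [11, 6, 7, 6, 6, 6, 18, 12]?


[0:3]: 24
[1:4]: 19
[2:5]: 19
[3:6]: 18
[4:7]: 30
[5:8]: 36

Max: 36 at [5:8]


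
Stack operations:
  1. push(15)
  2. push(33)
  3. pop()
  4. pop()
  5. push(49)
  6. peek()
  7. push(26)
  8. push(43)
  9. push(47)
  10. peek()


push(15) -> [15]
push(33) -> [15, 33]
pop()->33, [15]
pop()->15, []
push(49) -> [49]
peek()->49
push(26) -> [49, 26]
push(43) -> [49, 26, 43]
push(47) -> [49, 26, 43, 47]
peek()->47

Final stack: [49, 26, 43, 47]


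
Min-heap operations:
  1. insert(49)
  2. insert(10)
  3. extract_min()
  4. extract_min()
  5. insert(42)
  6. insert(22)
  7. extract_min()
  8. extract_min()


insert(49) -> [49]
insert(10) -> [10, 49]
extract_min()->10, [49]
extract_min()->49, []
insert(42) -> [42]
insert(22) -> [22, 42]
extract_min()->22, [42]
extract_min()->42, []

Final heap: []


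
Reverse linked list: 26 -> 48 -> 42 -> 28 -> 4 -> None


Step 1: curr=26, set curr.next=prev(None) | reversed so far: 26
Step 2: curr=48, set curr.next=prev(26) | reversed so far: 48 -> 26
Step 3: curr=42, set curr.next=prev(48) | reversed so far: 42 -> 48 -> 26
Step 4: curr=28, set curr.next=prev(42) | reversed so far: 28 -> 42 -> 48 -> 26
Step 5: curr=4, set curr.next=prev(28) | reversed so far: 4 -> 28 -> 42 -> 48 -> 26

4 -> 28 -> 42 -> 48 -> 26 -> None


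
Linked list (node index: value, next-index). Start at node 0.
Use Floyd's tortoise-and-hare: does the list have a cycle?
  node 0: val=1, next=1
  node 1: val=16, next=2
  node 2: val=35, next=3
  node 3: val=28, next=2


Floyd's tortoise (slow, +1) and hare (fast, +2):
  init: slow=0, fast=0
  step 1: slow=1, fast=2
  step 2: slow=2, fast=2
  slow == fast at node 2: cycle detected

Cycle: yes


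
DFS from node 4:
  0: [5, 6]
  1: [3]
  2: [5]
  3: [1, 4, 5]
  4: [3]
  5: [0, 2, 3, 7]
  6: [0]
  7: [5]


Visit 4, push [3]
Visit 3, push [5, 1]
Visit 1, push []
Visit 5, push [7, 2, 0]
Visit 0, push [6]
Visit 6, push []
Visit 2, push []
Visit 7, push []

DFS order: [4, 3, 1, 5, 0, 6, 2, 7]


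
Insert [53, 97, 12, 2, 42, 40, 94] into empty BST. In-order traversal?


Insert 53: root
Insert 97: R from 53
Insert 12: L from 53
Insert 2: L from 53 -> L from 12
Insert 42: L from 53 -> R from 12
Insert 40: L from 53 -> R from 12 -> L from 42
Insert 94: R from 53 -> L from 97

In-order: [2, 12, 40, 42, 53, 94, 97]


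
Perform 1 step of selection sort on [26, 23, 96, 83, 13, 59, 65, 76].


Initial: [26, 23, 96, 83, 13, 59, 65, 76]
Step 1: min=13 at 4
  Swap: [13, 23, 96, 83, 26, 59, 65, 76]

After 1 step: [13, 23, 96, 83, 26, 59, 65, 76]


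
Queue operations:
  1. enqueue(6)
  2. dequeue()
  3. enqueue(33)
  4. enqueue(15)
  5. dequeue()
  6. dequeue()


enqueue(6) -> [6]
dequeue()->6, []
enqueue(33) -> [33]
enqueue(15) -> [33, 15]
dequeue()->33, [15]
dequeue()->15, []

Final queue: []


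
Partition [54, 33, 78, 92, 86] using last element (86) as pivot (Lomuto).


Pivot: 86
  54 <= 86: advance i (no swap)
  33 <= 86: advance i (no swap)
  78 <= 86: advance i (no swap)
Place pivot at 3: [54, 33, 78, 86, 92]

Partitioned: [54, 33, 78, 86, 92]


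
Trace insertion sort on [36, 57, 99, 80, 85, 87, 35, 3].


Initial: [36, 57, 99, 80, 85, 87, 35, 3]
Insert 57: [36, 57, 99, 80, 85, 87, 35, 3]
Insert 99: [36, 57, 99, 80, 85, 87, 35, 3]
Insert 80: [36, 57, 80, 99, 85, 87, 35, 3]
Insert 85: [36, 57, 80, 85, 99, 87, 35, 3]
Insert 87: [36, 57, 80, 85, 87, 99, 35, 3]
Insert 35: [35, 36, 57, 80, 85, 87, 99, 3]
Insert 3: [3, 35, 36, 57, 80, 85, 87, 99]

Sorted: [3, 35, 36, 57, 80, 85, 87, 99]


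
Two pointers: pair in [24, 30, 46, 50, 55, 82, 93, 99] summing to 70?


lo=0(24)+hi=7(99)=123
lo=0(24)+hi=6(93)=117
lo=0(24)+hi=5(82)=106
lo=0(24)+hi=4(55)=79
lo=0(24)+hi=3(50)=74
lo=0(24)+hi=2(46)=70

Yes: 24+46=70


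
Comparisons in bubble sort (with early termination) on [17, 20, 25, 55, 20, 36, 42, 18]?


Algorithm: bubble sort (with early termination)
Input: [17, 20, 25, 55, 20, 36, 42, 18]
Sorted: [17, 18, 20, 20, 25, 36, 42, 55]

28


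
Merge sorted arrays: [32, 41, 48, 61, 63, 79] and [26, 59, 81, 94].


Take 26 from B
Take 32 from A
Take 41 from A
Take 48 from A
Take 59 from B
Take 61 from A
Take 63 from A
Take 79 from A

Merged: [26, 32, 41, 48, 59, 61, 63, 79, 81, 94]


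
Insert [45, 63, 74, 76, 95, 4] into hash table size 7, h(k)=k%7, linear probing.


Insert 45: h=3 -> slot 3
Insert 63: h=0 -> slot 0
Insert 74: h=4 -> slot 4
Insert 76: h=6 -> slot 6
Insert 95: h=4, 1 probes -> slot 5
Insert 4: h=4, 4 probes -> slot 1

Table: [63, 4, None, 45, 74, 95, 76]


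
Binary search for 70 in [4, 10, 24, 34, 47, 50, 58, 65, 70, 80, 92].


Step 1: lo=0, hi=10, mid=5, val=50
Step 2: lo=6, hi=10, mid=8, val=70

Found at index 8


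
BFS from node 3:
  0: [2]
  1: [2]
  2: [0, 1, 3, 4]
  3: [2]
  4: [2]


Visit 3, enqueue [2]
Visit 2, enqueue [0, 1, 4]
Visit 0, enqueue []
Visit 1, enqueue []
Visit 4, enqueue []

BFS order: [3, 2, 0, 1, 4]


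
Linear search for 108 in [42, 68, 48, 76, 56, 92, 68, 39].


i=0: 42!=108
i=1: 68!=108
i=2: 48!=108
i=3: 76!=108
i=4: 56!=108
i=5: 92!=108
i=6: 68!=108
i=7: 39!=108

Not found, 8 comps


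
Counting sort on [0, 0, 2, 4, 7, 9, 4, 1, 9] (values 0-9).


Input: [0, 0, 2, 4, 7, 9, 4, 1, 9]
Counts: [2, 1, 1, 0, 2, 0, 0, 1, 0, 2]

Sorted: [0, 0, 1, 2, 4, 4, 7, 9, 9]


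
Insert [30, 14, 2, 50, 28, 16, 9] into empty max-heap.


Insert 30: [30]
Insert 14: [30, 14]
Insert 2: [30, 14, 2]
Insert 50: [50, 30, 2, 14]
Insert 28: [50, 30, 2, 14, 28]
Insert 16: [50, 30, 16, 14, 28, 2]
Insert 9: [50, 30, 16, 14, 28, 2, 9]

Final heap: [50, 30, 16, 14, 28, 2, 9]


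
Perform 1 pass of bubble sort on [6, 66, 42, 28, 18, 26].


Initial: [6, 66, 42, 28, 18, 26]
Pass 1: [6, 42, 28, 18, 26, 66] (4 swaps)

After 1 pass: [6, 42, 28, 18, 26, 66]


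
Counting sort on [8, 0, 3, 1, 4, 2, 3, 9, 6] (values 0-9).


Input: [8, 0, 3, 1, 4, 2, 3, 9, 6]
Counts: [1, 1, 1, 2, 1, 0, 1, 0, 1, 1]

Sorted: [0, 1, 2, 3, 3, 4, 6, 8, 9]


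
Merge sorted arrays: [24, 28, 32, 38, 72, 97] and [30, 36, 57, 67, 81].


Take 24 from A
Take 28 from A
Take 30 from B
Take 32 from A
Take 36 from B
Take 38 from A
Take 57 from B
Take 67 from B
Take 72 from A
Take 81 from B

Merged: [24, 28, 30, 32, 36, 38, 57, 67, 72, 81, 97]


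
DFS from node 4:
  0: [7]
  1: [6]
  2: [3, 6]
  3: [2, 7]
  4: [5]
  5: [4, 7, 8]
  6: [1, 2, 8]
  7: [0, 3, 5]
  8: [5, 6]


Visit 4, push [5]
Visit 5, push [8, 7]
Visit 7, push [3, 0]
Visit 0, push []
Visit 3, push [2]
Visit 2, push [6]
Visit 6, push [8, 1]
Visit 1, push []
Visit 8, push []

DFS order: [4, 5, 7, 0, 3, 2, 6, 1, 8]


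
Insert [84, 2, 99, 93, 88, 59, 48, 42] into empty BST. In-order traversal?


Insert 84: root
Insert 2: L from 84
Insert 99: R from 84
Insert 93: R from 84 -> L from 99
Insert 88: R from 84 -> L from 99 -> L from 93
Insert 59: L from 84 -> R from 2
Insert 48: L from 84 -> R from 2 -> L from 59
Insert 42: L from 84 -> R from 2 -> L from 59 -> L from 48

In-order: [2, 42, 48, 59, 84, 88, 93, 99]


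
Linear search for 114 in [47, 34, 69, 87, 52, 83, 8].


i=0: 47!=114
i=1: 34!=114
i=2: 69!=114
i=3: 87!=114
i=4: 52!=114
i=5: 83!=114
i=6: 8!=114

Not found, 7 comps


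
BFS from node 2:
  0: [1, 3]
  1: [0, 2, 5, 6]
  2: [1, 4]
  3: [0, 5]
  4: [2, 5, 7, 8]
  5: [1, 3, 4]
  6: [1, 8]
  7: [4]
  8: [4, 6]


Visit 2, enqueue [1, 4]
Visit 1, enqueue [0, 5, 6]
Visit 4, enqueue [7, 8]
Visit 0, enqueue [3]
Visit 5, enqueue []
Visit 6, enqueue []
Visit 7, enqueue []
Visit 8, enqueue []
Visit 3, enqueue []

BFS order: [2, 1, 4, 0, 5, 6, 7, 8, 3]


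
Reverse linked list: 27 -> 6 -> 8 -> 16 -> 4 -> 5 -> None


Step 1: curr=27, set curr.next=prev(None) | reversed so far: 27
Step 2: curr=6, set curr.next=prev(27) | reversed so far: 6 -> 27
Step 3: curr=8, set curr.next=prev(6) | reversed so far: 8 -> 6 -> 27
Step 4: curr=16, set curr.next=prev(8) | reversed so far: 16 -> 8 -> 6 -> 27
Step 5: curr=4, set curr.next=prev(16) | reversed so far: 4 -> 16 -> 8 -> 6 -> 27
Step 6: curr=5, set curr.next=prev(4) | reversed so far: 5 -> 4 -> 16 -> 8 -> 6 -> 27

5 -> 4 -> 16 -> 8 -> 6 -> 27 -> None


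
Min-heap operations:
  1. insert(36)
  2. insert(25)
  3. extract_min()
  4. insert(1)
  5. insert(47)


insert(36) -> [36]
insert(25) -> [25, 36]
extract_min()->25, [36]
insert(1) -> [1, 36]
insert(47) -> [1, 36, 47]

Final heap: [1, 36, 47]


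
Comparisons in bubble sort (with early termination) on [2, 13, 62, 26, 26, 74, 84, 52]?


Algorithm: bubble sort (with early termination)
Input: [2, 13, 62, 26, 26, 74, 84, 52]
Sorted: [2, 13, 26, 26, 52, 62, 74, 84]

22


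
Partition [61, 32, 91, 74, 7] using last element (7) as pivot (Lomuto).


Pivot: 7
Place pivot at 0: [7, 32, 91, 74, 61]

Partitioned: [7, 32, 91, 74, 61]


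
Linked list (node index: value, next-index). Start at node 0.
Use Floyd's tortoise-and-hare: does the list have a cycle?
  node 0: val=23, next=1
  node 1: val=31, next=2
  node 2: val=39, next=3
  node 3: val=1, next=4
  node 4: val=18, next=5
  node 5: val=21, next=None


Floyd's tortoise (slow, +1) and hare (fast, +2):
  init: slow=0, fast=0
  step 1: slow=1, fast=2
  step 2: slow=2, fast=4
  step 3: fast 4->5->None, no cycle

Cycle: no


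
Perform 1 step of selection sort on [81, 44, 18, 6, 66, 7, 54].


Initial: [81, 44, 18, 6, 66, 7, 54]
Step 1: min=6 at 3
  Swap: [6, 44, 18, 81, 66, 7, 54]

After 1 step: [6, 44, 18, 81, 66, 7, 54]


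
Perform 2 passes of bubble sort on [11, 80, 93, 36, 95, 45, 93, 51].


Initial: [11, 80, 93, 36, 95, 45, 93, 51]
Pass 1: [11, 80, 36, 93, 45, 93, 51, 95] (4 swaps)
Pass 2: [11, 36, 80, 45, 93, 51, 93, 95] (3 swaps)

After 2 passes: [11, 36, 80, 45, 93, 51, 93, 95]


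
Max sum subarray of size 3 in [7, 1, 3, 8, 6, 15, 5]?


[0:3]: 11
[1:4]: 12
[2:5]: 17
[3:6]: 29
[4:7]: 26

Max: 29 at [3:6]


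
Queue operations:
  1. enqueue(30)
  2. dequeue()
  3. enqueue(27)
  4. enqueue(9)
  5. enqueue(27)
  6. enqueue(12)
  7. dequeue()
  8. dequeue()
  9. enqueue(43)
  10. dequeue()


enqueue(30) -> [30]
dequeue()->30, []
enqueue(27) -> [27]
enqueue(9) -> [27, 9]
enqueue(27) -> [27, 9, 27]
enqueue(12) -> [27, 9, 27, 12]
dequeue()->27, [9, 27, 12]
dequeue()->9, [27, 12]
enqueue(43) -> [27, 12, 43]
dequeue()->27, [12, 43]

Final queue: [12, 43]


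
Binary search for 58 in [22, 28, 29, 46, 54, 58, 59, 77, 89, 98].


Step 1: lo=0, hi=9, mid=4, val=54
Step 2: lo=5, hi=9, mid=7, val=77
Step 3: lo=5, hi=6, mid=5, val=58

Found at index 5


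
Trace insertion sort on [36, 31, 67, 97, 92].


Initial: [36, 31, 67, 97, 92]
Insert 31: [31, 36, 67, 97, 92]
Insert 67: [31, 36, 67, 97, 92]
Insert 97: [31, 36, 67, 97, 92]
Insert 92: [31, 36, 67, 92, 97]

Sorted: [31, 36, 67, 92, 97]


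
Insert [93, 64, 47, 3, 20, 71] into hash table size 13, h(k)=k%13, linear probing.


Insert 93: h=2 -> slot 2
Insert 64: h=12 -> slot 12
Insert 47: h=8 -> slot 8
Insert 3: h=3 -> slot 3
Insert 20: h=7 -> slot 7
Insert 71: h=6 -> slot 6

Table: [None, None, 93, 3, None, None, 71, 20, 47, None, None, None, 64]


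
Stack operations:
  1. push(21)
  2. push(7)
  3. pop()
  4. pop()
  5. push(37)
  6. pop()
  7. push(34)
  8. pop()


push(21) -> [21]
push(7) -> [21, 7]
pop()->7, [21]
pop()->21, []
push(37) -> [37]
pop()->37, []
push(34) -> [34]
pop()->34, []

Final stack: []


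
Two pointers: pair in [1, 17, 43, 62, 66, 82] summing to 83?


lo=0(1)+hi=5(82)=83

Yes: 1+82=83


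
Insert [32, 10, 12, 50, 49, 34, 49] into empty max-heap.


Insert 32: [32]
Insert 10: [32, 10]
Insert 12: [32, 10, 12]
Insert 50: [50, 32, 12, 10]
Insert 49: [50, 49, 12, 10, 32]
Insert 34: [50, 49, 34, 10, 32, 12]
Insert 49: [50, 49, 49, 10, 32, 12, 34]

Final heap: [50, 49, 49, 10, 32, 12, 34]


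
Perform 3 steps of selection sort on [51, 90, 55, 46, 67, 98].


Initial: [51, 90, 55, 46, 67, 98]
Step 1: min=46 at 3
  Swap: [46, 90, 55, 51, 67, 98]
Step 2: min=51 at 3
  Swap: [46, 51, 55, 90, 67, 98]
Step 3: min=55 at 2
  Swap: [46, 51, 55, 90, 67, 98]

After 3 steps: [46, 51, 55, 90, 67, 98]


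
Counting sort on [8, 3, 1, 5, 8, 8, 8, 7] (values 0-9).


Input: [8, 3, 1, 5, 8, 8, 8, 7]
Counts: [0, 1, 0, 1, 0, 1, 0, 1, 4, 0]

Sorted: [1, 3, 5, 7, 8, 8, 8, 8]


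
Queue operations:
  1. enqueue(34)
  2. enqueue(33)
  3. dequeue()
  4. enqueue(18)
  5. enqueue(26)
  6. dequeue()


enqueue(34) -> [34]
enqueue(33) -> [34, 33]
dequeue()->34, [33]
enqueue(18) -> [33, 18]
enqueue(26) -> [33, 18, 26]
dequeue()->33, [18, 26]

Final queue: [18, 26]


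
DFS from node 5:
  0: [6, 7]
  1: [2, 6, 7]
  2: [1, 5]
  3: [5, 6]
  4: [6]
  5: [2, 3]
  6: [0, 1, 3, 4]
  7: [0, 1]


Visit 5, push [3, 2]
Visit 2, push [1]
Visit 1, push [7, 6]
Visit 6, push [4, 3, 0]
Visit 0, push [7]
Visit 7, push []
Visit 3, push []
Visit 4, push []

DFS order: [5, 2, 1, 6, 0, 7, 3, 4]


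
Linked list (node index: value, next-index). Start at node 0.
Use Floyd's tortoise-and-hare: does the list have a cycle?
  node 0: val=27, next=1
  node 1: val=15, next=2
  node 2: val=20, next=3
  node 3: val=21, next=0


Floyd's tortoise (slow, +1) and hare (fast, +2):
  init: slow=0, fast=0
  step 1: slow=1, fast=2
  step 2: slow=2, fast=0
  step 3: slow=3, fast=2
  step 4: slow=0, fast=0
  slow == fast at node 0: cycle detected

Cycle: yes


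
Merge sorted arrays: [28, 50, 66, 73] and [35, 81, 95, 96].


Take 28 from A
Take 35 from B
Take 50 from A
Take 66 from A
Take 73 from A

Merged: [28, 35, 50, 66, 73, 81, 95, 96]


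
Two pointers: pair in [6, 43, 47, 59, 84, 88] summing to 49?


lo=0(6)+hi=5(88)=94
lo=0(6)+hi=4(84)=90
lo=0(6)+hi=3(59)=65
lo=0(6)+hi=2(47)=53
lo=0(6)+hi=1(43)=49

Yes: 6+43=49


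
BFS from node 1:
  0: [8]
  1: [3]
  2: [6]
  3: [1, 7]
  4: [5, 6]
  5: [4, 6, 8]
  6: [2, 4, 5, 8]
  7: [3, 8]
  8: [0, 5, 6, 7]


Visit 1, enqueue [3]
Visit 3, enqueue [7]
Visit 7, enqueue [8]
Visit 8, enqueue [0, 5, 6]
Visit 0, enqueue []
Visit 5, enqueue [4]
Visit 6, enqueue [2]
Visit 4, enqueue []
Visit 2, enqueue []

BFS order: [1, 3, 7, 8, 0, 5, 6, 4, 2]


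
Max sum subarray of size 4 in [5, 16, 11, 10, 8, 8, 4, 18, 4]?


[0:4]: 42
[1:5]: 45
[2:6]: 37
[3:7]: 30
[4:8]: 38
[5:9]: 34

Max: 45 at [1:5]


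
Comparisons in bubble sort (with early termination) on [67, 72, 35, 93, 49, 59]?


Algorithm: bubble sort (with early termination)
Input: [67, 72, 35, 93, 49, 59]
Sorted: [35, 49, 59, 67, 72, 93]

14


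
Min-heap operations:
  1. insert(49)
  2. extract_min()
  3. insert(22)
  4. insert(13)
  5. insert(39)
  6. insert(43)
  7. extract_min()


insert(49) -> [49]
extract_min()->49, []
insert(22) -> [22]
insert(13) -> [13, 22]
insert(39) -> [13, 22, 39]
insert(43) -> [13, 22, 39, 43]
extract_min()->13, [22, 43, 39]

Final heap: [22, 43, 39]


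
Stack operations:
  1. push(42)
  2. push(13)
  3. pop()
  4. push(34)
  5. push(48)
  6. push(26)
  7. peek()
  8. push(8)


push(42) -> [42]
push(13) -> [42, 13]
pop()->13, [42]
push(34) -> [42, 34]
push(48) -> [42, 34, 48]
push(26) -> [42, 34, 48, 26]
peek()->26
push(8) -> [42, 34, 48, 26, 8]

Final stack: [42, 34, 48, 26, 8]


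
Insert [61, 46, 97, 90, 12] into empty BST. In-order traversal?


Insert 61: root
Insert 46: L from 61
Insert 97: R from 61
Insert 90: R from 61 -> L from 97
Insert 12: L from 61 -> L from 46

In-order: [12, 46, 61, 90, 97]


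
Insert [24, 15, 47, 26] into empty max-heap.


Insert 24: [24]
Insert 15: [24, 15]
Insert 47: [47, 15, 24]
Insert 26: [47, 26, 24, 15]

Final heap: [47, 26, 24, 15]


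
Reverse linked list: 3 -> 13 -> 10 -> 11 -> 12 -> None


Step 1: curr=3, set curr.next=prev(None) | reversed so far: 3
Step 2: curr=13, set curr.next=prev(3) | reversed so far: 13 -> 3
Step 3: curr=10, set curr.next=prev(13) | reversed so far: 10 -> 13 -> 3
Step 4: curr=11, set curr.next=prev(10) | reversed so far: 11 -> 10 -> 13 -> 3
Step 5: curr=12, set curr.next=prev(11) | reversed so far: 12 -> 11 -> 10 -> 13 -> 3

12 -> 11 -> 10 -> 13 -> 3 -> None


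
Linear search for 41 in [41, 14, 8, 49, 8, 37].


i=0: 41==41 found!

Found at 0, 1 comps


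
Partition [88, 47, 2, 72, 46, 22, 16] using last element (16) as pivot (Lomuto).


Pivot: 16
  2 <= 16: swap -> [2, 47, 88, 72, 46, 22, 16]
Place pivot at 1: [2, 16, 88, 72, 46, 22, 47]

Partitioned: [2, 16, 88, 72, 46, 22, 47]


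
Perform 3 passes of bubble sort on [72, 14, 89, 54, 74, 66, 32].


Initial: [72, 14, 89, 54, 74, 66, 32]
Pass 1: [14, 72, 54, 74, 66, 32, 89] (5 swaps)
Pass 2: [14, 54, 72, 66, 32, 74, 89] (3 swaps)
Pass 3: [14, 54, 66, 32, 72, 74, 89] (2 swaps)

After 3 passes: [14, 54, 66, 32, 72, 74, 89]


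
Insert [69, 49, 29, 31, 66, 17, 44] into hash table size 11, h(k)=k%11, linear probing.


Insert 69: h=3 -> slot 3
Insert 49: h=5 -> slot 5
Insert 29: h=7 -> slot 7
Insert 31: h=9 -> slot 9
Insert 66: h=0 -> slot 0
Insert 17: h=6 -> slot 6
Insert 44: h=0, 1 probes -> slot 1

Table: [66, 44, None, 69, None, 49, 17, 29, None, 31, None]


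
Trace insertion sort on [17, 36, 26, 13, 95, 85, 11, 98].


Initial: [17, 36, 26, 13, 95, 85, 11, 98]
Insert 36: [17, 36, 26, 13, 95, 85, 11, 98]
Insert 26: [17, 26, 36, 13, 95, 85, 11, 98]
Insert 13: [13, 17, 26, 36, 95, 85, 11, 98]
Insert 95: [13, 17, 26, 36, 95, 85, 11, 98]
Insert 85: [13, 17, 26, 36, 85, 95, 11, 98]
Insert 11: [11, 13, 17, 26, 36, 85, 95, 98]
Insert 98: [11, 13, 17, 26, 36, 85, 95, 98]

Sorted: [11, 13, 17, 26, 36, 85, 95, 98]


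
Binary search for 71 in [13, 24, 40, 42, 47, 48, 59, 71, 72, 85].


Step 1: lo=0, hi=9, mid=4, val=47
Step 2: lo=5, hi=9, mid=7, val=71

Found at index 7


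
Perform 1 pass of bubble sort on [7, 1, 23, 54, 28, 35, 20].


Initial: [7, 1, 23, 54, 28, 35, 20]
Pass 1: [1, 7, 23, 28, 35, 20, 54] (4 swaps)

After 1 pass: [1, 7, 23, 28, 35, 20, 54]


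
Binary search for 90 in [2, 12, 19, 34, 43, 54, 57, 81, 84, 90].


Step 1: lo=0, hi=9, mid=4, val=43
Step 2: lo=5, hi=9, mid=7, val=81
Step 3: lo=8, hi=9, mid=8, val=84
Step 4: lo=9, hi=9, mid=9, val=90

Found at index 9


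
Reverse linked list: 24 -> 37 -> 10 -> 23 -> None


Step 1: curr=24, set curr.next=prev(None) | reversed so far: 24
Step 2: curr=37, set curr.next=prev(24) | reversed so far: 37 -> 24
Step 3: curr=10, set curr.next=prev(37) | reversed so far: 10 -> 37 -> 24
Step 4: curr=23, set curr.next=prev(10) | reversed so far: 23 -> 10 -> 37 -> 24

23 -> 10 -> 37 -> 24 -> None


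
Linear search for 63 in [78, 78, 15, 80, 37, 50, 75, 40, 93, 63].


i=0: 78!=63
i=1: 78!=63
i=2: 15!=63
i=3: 80!=63
i=4: 37!=63
i=5: 50!=63
i=6: 75!=63
i=7: 40!=63
i=8: 93!=63
i=9: 63==63 found!

Found at 9, 10 comps


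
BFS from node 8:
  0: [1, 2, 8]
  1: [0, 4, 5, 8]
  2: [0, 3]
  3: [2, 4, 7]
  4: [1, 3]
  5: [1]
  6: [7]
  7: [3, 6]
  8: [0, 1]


Visit 8, enqueue [0, 1]
Visit 0, enqueue [2]
Visit 1, enqueue [4, 5]
Visit 2, enqueue [3]
Visit 4, enqueue []
Visit 5, enqueue []
Visit 3, enqueue [7]
Visit 7, enqueue [6]
Visit 6, enqueue []

BFS order: [8, 0, 1, 2, 4, 5, 3, 7, 6]


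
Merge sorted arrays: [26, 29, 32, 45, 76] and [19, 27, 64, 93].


Take 19 from B
Take 26 from A
Take 27 from B
Take 29 from A
Take 32 from A
Take 45 from A
Take 64 from B
Take 76 from A

Merged: [19, 26, 27, 29, 32, 45, 64, 76, 93]


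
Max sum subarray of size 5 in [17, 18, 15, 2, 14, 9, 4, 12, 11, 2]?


[0:5]: 66
[1:6]: 58
[2:7]: 44
[3:8]: 41
[4:9]: 50
[5:10]: 38

Max: 66 at [0:5]


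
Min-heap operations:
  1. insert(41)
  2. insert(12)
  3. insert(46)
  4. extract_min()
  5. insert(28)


insert(41) -> [41]
insert(12) -> [12, 41]
insert(46) -> [12, 41, 46]
extract_min()->12, [41, 46]
insert(28) -> [28, 46, 41]

Final heap: [28, 46, 41]


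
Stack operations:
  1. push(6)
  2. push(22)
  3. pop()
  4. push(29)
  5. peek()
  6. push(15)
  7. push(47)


push(6) -> [6]
push(22) -> [6, 22]
pop()->22, [6]
push(29) -> [6, 29]
peek()->29
push(15) -> [6, 29, 15]
push(47) -> [6, 29, 15, 47]

Final stack: [6, 29, 15, 47]


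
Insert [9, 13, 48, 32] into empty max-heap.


Insert 9: [9]
Insert 13: [13, 9]
Insert 48: [48, 9, 13]
Insert 32: [48, 32, 13, 9]

Final heap: [48, 32, 13, 9]


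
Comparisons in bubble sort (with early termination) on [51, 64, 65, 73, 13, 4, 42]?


Algorithm: bubble sort (with early termination)
Input: [51, 64, 65, 73, 13, 4, 42]
Sorted: [4, 13, 42, 51, 64, 65, 73]

21


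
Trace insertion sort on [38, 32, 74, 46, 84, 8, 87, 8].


Initial: [38, 32, 74, 46, 84, 8, 87, 8]
Insert 32: [32, 38, 74, 46, 84, 8, 87, 8]
Insert 74: [32, 38, 74, 46, 84, 8, 87, 8]
Insert 46: [32, 38, 46, 74, 84, 8, 87, 8]
Insert 84: [32, 38, 46, 74, 84, 8, 87, 8]
Insert 8: [8, 32, 38, 46, 74, 84, 87, 8]
Insert 87: [8, 32, 38, 46, 74, 84, 87, 8]
Insert 8: [8, 8, 32, 38, 46, 74, 84, 87]

Sorted: [8, 8, 32, 38, 46, 74, 84, 87]


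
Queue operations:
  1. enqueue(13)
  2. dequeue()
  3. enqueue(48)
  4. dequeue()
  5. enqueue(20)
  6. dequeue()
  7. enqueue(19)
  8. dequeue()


enqueue(13) -> [13]
dequeue()->13, []
enqueue(48) -> [48]
dequeue()->48, []
enqueue(20) -> [20]
dequeue()->20, []
enqueue(19) -> [19]
dequeue()->19, []

Final queue: []


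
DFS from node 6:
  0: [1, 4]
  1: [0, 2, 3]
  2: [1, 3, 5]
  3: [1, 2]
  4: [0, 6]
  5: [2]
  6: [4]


Visit 6, push [4]
Visit 4, push [0]
Visit 0, push [1]
Visit 1, push [3, 2]
Visit 2, push [5, 3]
Visit 3, push []
Visit 5, push []

DFS order: [6, 4, 0, 1, 2, 3, 5]


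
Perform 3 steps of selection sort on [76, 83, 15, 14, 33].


Initial: [76, 83, 15, 14, 33]
Step 1: min=14 at 3
  Swap: [14, 83, 15, 76, 33]
Step 2: min=15 at 2
  Swap: [14, 15, 83, 76, 33]
Step 3: min=33 at 4
  Swap: [14, 15, 33, 76, 83]

After 3 steps: [14, 15, 33, 76, 83]


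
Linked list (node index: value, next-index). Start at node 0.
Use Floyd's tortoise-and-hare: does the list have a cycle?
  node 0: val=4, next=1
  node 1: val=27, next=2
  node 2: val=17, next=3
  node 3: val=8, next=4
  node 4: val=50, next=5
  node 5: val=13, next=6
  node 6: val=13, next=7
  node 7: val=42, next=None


Floyd's tortoise (slow, +1) and hare (fast, +2):
  init: slow=0, fast=0
  step 1: slow=1, fast=2
  step 2: slow=2, fast=4
  step 3: slow=3, fast=6
  step 4: fast 6->7->None, no cycle

Cycle: no


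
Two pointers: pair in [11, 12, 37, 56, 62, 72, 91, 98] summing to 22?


lo=0(11)+hi=7(98)=109
lo=0(11)+hi=6(91)=102
lo=0(11)+hi=5(72)=83
lo=0(11)+hi=4(62)=73
lo=0(11)+hi=3(56)=67
lo=0(11)+hi=2(37)=48
lo=0(11)+hi=1(12)=23

No pair found


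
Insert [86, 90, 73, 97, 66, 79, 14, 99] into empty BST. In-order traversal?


Insert 86: root
Insert 90: R from 86
Insert 73: L from 86
Insert 97: R from 86 -> R from 90
Insert 66: L from 86 -> L from 73
Insert 79: L from 86 -> R from 73
Insert 14: L from 86 -> L from 73 -> L from 66
Insert 99: R from 86 -> R from 90 -> R from 97

In-order: [14, 66, 73, 79, 86, 90, 97, 99]


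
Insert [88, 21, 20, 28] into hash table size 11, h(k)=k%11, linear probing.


Insert 88: h=0 -> slot 0
Insert 21: h=10 -> slot 10
Insert 20: h=9 -> slot 9
Insert 28: h=6 -> slot 6

Table: [88, None, None, None, None, None, 28, None, None, 20, 21]


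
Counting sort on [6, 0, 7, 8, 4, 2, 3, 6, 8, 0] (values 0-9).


Input: [6, 0, 7, 8, 4, 2, 3, 6, 8, 0]
Counts: [2, 0, 1, 1, 1, 0, 2, 1, 2, 0]

Sorted: [0, 0, 2, 3, 4, 6, 6, 7, 8, 8]


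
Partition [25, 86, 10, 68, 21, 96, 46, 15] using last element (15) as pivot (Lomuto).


Pivot: 15
  10 <= 15: swap -> [10, 86, 25, 68, 21, 96, 46, 15]
Place pivot at 1: [10, 15, 25, 68, 21, 96, 46, 86]

Partitioned: [10, 15, 25, 68, 21, 96, 46, 86]


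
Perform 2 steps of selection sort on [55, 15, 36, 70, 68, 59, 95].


Initial: [55, 15, 36, 70, 68, 59, 95]
Step 1: min=15 at 1
  Swap: [15, 55, 36, 70, 68, 59, 95]
Step 2: min=36 at 2
  Swap: [15, 36, 55, 70, 68, 59, 95]

After 2 steps: [15, 36, 55, 70, 68, 59, 95]


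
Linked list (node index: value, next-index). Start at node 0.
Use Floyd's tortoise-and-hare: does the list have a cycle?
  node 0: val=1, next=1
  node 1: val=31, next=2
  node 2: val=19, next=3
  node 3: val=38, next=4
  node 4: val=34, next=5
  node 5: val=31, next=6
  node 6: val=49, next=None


Floyd's tortoise (slow, +1) and hare (fast, +2):
  init: slow=0, fast=0
  step 1: slow=1, fast=2
  step 2: slow=2, fast=4
  step 3: slow=3, fast=6
  step 4: fast -> None, no cycle

Cycle: no


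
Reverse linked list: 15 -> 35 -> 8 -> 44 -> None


Step 1: curr=15, set curr.next=prev(None) | reversed so far: 15
Step 2: curr=35, set curr.next=prev(15) | reversed so far: 35 -> 15
Step 3: curr=8, set curr.next=prev(35) | reversed so far: 8 -> 35 -> 15
Step 4: curr=44, set curr.next=prev(8) | reversed so far: 44 -> 8 -> 35 -> 15

44 -> 8 -> 35 -> 15 -> None


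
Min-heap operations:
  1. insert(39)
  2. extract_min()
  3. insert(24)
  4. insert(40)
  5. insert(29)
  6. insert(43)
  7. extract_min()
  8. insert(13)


insert(39) -> [39]
extract_min()->39, []
insert(24) -> [24]
insert(40) -> [24, 40]
insert(29) -> [24, 40, 29]
insert(43) -> [24, 40, 29, 43]
extract_min()->24, [29, 40, 43]
insert(13) -> [13, 29, 43, 40]

Final heap: [13, 29, 43, 40]


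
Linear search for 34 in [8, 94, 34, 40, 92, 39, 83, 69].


i=0: 8!=34
i=1: 94!=34
i=2: 34==34 found!

Found at 2, 3 comps


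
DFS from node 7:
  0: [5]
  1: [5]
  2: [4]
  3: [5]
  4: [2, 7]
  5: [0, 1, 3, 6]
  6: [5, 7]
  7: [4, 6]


Visit 7, push [6, 4]
Visit 4, push [2]
Visit 2, push []
Visit 6, push [5]
Visit 5, push [3, 1, 0]
Visit 0, push []
Visit 1, push []
Visit 3, push []

DFS order: [7, 4, 2, 6, 5, 0, 1, 3]


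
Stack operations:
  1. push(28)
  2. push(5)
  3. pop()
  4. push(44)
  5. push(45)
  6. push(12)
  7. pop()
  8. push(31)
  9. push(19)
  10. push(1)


push(28) -> [28]
push(5) -> [28, 5]
pop()->5, [28]
push(44) -> [28, 44]
push(45) -> [28, 44, 45]
push(12) -> [28, 44, 45, 12]
pop()->12, [28, 44, 45]
push(31) -> [28, 44, 45, 31]
push(19) -> [28, 44, 45, 31, 19]
push(1) -> [28, 44, 45, 31, 19, 1]

Final stack: [28, 44, 45, 31, 19, 1]


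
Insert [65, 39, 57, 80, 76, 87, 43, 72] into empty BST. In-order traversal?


Insert 65: root
Insert 39: L from 65
Insert 57: L from 65 -> R from 39
Insert 80: R from 65
Insert 76: R from 65 -> L from 80
Insert 87: R from 65 -> R from 80
Insert 43: L from 65 -> R from 39 -> L from 57
Insert 72: R from 65 -> L from 80 -> L from 76

In-order: [39, 43, 57, 65, 72, 76, 80, 87]


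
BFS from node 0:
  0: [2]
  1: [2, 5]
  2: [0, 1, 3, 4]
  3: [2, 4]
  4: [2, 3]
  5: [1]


Visit 0, enqueue [2]
Visit 2, enqueue [1, 3, 4]
Visit 1, enqueue [5]
Visit 3, enqueue []
Visit 4, enqueue []
Visit 5, enqueue []

BFS order: [0, 2, 1, 3, 4, 5]


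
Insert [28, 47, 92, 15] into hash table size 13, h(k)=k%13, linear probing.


Insert 28: h=2 -> slot 2
Insert 47: h=8 -> slot 8
Insert 92: h=1 -> slot 1
Insert 15: h=2, 1 probes -> slot 3

Table: [None, 92, 28, 15, None, None, None, None, 47, None, None, None, None]


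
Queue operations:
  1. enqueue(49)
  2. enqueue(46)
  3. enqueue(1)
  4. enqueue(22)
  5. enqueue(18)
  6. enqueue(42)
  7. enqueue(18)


enqueue(49) -> [49]
enqueue(46) -> [49, 46]
enqueue(1) -> [49, 46, 1]
enqueue(22) -> [49, 46, 1, 22]
enqueue(18) -> [49, 46, 1, 22, 18]
enqueue(42) -> [49, 46, 1, 22, 18, 42]
enqueue(18) -> [49, 46, 1, 22, 18, 42, 18]

Final queue: [49, 46, 1, 22, 18, 42, 18]


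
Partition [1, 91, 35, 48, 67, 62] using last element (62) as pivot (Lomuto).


Pivot: 62
  1 <= 62: advance i (no swap)
  35 <= 62: swap -> [1, 35, 91, 48, 67, 62]
  48 <= 62: swap -> [1, 35, 48, 91, 67, 62]
Place pivot at 3: [1, 35, 48, 62, 67, 91]

Partitioned: [1, 35, 48, 62, 67, 91]


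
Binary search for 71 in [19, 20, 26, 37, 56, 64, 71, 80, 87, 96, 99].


Step 1: lo=0, hi=10, mid=5, val=64
Step 2: lo=6, hi=10, mid=8, val=87
Step 3: lo=6, hi=7, mid=6, val=71

Found at index 6


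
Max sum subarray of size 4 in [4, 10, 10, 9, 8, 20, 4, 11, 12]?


[0:4]: 33
[1:5]: 37
[2:6]: 47
[3:7]: 41
[4:8]: 43
[5:9]: 47

Max: 47 at [2:6]


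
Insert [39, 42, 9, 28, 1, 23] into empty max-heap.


Insert 39: [39]
Insert 42: [42, 39]
Insert 9: [42, 39, 9]
Insert 28: [42, 39, 9, 28]
Insert 1: [42, 39, 9, 28, 1]
Insert 23: [42, 39, 23, 28, 1, 9]

Final heap: [42, 39, 23, 28, 1, 9]


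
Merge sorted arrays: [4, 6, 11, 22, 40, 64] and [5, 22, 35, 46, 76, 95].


Take 4 from A
Take 5 from B
Take 6 from A
Take 11 from A
Take 22 from A
Take 22 from B
Take 35 from B
Take 40 from A
Take 46 from B
Take 64 from A

Merged: [4, 5, 6, 11, 22, 22, 35, 40, 46, 64, 76, 95]


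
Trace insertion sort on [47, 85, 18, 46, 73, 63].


Initial: [47, 85, 18, 46, 73, 63]
Insert 85: [47, 85, 18, 46, 73, 63]
Insert 18: [18, 47, 85, 46, 73, 63]
Insert 46: [18, 46, 47, 85, 73, 63]
Insert 73: [18, 46, 47, 73, 85, 63]
Insert 63: [18, 46, 47, 63, 73, 85]

Sorted: [18, 46, 47, 63, 73, 85]


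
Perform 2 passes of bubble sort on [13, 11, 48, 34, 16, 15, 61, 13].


Initial: [13, 11, 48, 34, 16, 15, 61, 13]
Pass 1: [11, 13, 34, 16, 15, 48, 13, 61] (5 swaps)
Pass 2: [11, 13, 16, 15, 34, 13, 48, 61] (3 swaps)

After 2 passes: [11, 13, 16, 15, 34, 13, 48, 61]


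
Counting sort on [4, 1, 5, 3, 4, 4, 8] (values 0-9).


Input: [4, 1, 5, 3, 4, 4, 8]
Counts: [0, 1, 0, 1, 3, 1, 0, 0, 1, 0]

Sorted: [1, 3, 4, 4, 4, 5, 8]


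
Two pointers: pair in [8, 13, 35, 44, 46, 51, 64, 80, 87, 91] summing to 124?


lo=0(8)+hi=9(91)=99
lo=1(13)+hi=9(91)=104
lo=2(35)+hi=9(91)=126
lo=2(35)+hi=8(87)=122
lo=3(44)+hi=8(87)=131
lo=3(44)+hi=7(80)=124

Yes: 44+80=124


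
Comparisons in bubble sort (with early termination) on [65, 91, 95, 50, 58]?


Algorithm: bubble sort (with early termination)
Input: [65, 91, 95, 50, 58]
Sorted: [50, 58, 65, 91, 95]

10
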